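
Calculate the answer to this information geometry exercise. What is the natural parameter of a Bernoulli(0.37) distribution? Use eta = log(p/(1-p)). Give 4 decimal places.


Natural parameter for Bernoulli: eta = log(p/(1-p)).
p = 0.37, 1-p = 0.63.
p/(1-p) = 0.587302.
eta = log(0.587302) = -0.5322

-0.5322


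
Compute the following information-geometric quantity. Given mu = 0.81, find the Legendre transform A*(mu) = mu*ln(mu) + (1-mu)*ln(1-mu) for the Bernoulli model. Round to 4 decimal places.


Legendre transform for Bernoulli:
A*(mu) = mu*log(mu) + (1-mu)*log(1-mu).
mu = 0.81, 1-mu = 0.19.
mu*log(mu) = 0.81*log(0.81) = -0.170684.
(1-mu)*log(1-mu) = 0.19*log(0.19) = -0.315539.
A* = -0.170684 + -0.315539 = -0.4862

-0.4862


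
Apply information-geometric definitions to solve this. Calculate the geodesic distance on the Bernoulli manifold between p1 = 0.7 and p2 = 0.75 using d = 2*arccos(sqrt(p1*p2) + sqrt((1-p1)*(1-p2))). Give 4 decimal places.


Geodesic distance on Bernoulli manifold:
d(p1,p2) = 2*arccos(sqrt(p1*p2) + sqrt((1-p1)*(1-p2))).
sqrt(p1*p2) = sqrt(0.7*0.75) = 0.724569.
sqrt((1-p1)*(1-p2)) = sqrt(0.3*0.25) = 0.273861.
arg = 0.724569 + 0.273861 = 0.99843.
d = 2*arccos(0.99843) = 0.1121

0.1121


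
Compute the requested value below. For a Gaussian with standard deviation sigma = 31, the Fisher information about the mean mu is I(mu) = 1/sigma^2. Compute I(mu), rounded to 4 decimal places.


The Fisher information for the mean of a normal distribution is I(mu) = 1/sigma^2.
sigma = 31, so sigma^2 = 961.
I(mu) = 1/961 = 0.0010

0.0010


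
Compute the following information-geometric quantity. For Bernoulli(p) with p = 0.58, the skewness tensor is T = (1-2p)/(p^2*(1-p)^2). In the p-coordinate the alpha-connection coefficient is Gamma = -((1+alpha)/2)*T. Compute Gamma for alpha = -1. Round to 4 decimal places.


Skewness (Amari-Chentsov) tensor: T = (1-2p)/(p^2*(1-p)^2).
p = 0.58, 1-2p = -0.16, p^2 = 0.3364, (1-p)^2 = 0.1764.
T = -0.16/(0.3364 * 0.1764) = -2.696283.
In the p-coordinate, Gamma^(alpha) = Gamma^(0) - (alpha/2)*T with Gamma^(0) = (1/2)*g'(p) = -T/2,
so Gamma^(alpha) = -((1+alpha)/2)*T.
alpha = -1, -(1+alpha)/2 = 0.0.
Gamma = 0.0 * -2.696283 = 0.0000

0.0000


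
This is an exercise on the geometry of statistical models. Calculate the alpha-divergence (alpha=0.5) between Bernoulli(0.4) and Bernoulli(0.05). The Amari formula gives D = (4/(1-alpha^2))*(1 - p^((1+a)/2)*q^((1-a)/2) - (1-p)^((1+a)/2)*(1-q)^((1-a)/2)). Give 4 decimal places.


Amari alpha-divergence:
D = (4/(1-alpha^2))*(1 - p^((1+a)/2)*q^((1-a)/2) - (1-p)^((1+a)/2)*(1-q)^((1-a)/2)).
alpha = 0.5, p = 0.4, q = 0.05.
e1 = (1+alpha)/2 = 0.75, e2 = (1-alpha)/2 = 0.25.
t1 = p^e1 * q^e2 = 0.4^0.75 * 0.05^0.25 = 0.237841.
t2 = (1-p)^e1 * (1-q)^e2 = 0.6^0.75 * 0.95^0.25 = 0.673045.
4/(1-alpha^2) = 5.333333.
D = 5.333333*(1 - 0.237841 - 0.673045) = 0.4753

0.4753


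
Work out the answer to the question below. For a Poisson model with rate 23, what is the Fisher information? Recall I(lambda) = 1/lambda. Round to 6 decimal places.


Fisher information for Poisson: I(lambda) = 1/lambda.
lambda = 23.
I(lambda) = 1/23 = 0.043478

0.043478


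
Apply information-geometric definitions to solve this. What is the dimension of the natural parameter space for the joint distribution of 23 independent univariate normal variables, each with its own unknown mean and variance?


Exponential family dimension calculation:
Each univariate normal has two natural parameters (mu/sigma^2 and -1/(2 sigma^2)).
With 23 independent components, dim = 2 * 23 = 46.

46


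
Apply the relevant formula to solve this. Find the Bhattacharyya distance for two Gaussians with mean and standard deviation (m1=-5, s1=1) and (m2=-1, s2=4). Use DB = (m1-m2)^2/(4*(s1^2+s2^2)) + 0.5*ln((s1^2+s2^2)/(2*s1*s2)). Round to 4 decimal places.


Bhattacharyya distance between two Gaussians:
DB = (m1-m2)^2/(4*(s1^2+s2^2)) + (1/2)*ln((s1^2+s2^2)/(2*s1*s2)).
(m1-m2)^2 = (-4)^2 = 16.
s1^2+s2^2 = 1 + 16 = 17.
term1 = 16/68 = 0.235294.
term2 = 0.5*ln(17/8.0) = 0.376886.
DB = 0.235294 + 0.376886 = 0.6122

0.6122


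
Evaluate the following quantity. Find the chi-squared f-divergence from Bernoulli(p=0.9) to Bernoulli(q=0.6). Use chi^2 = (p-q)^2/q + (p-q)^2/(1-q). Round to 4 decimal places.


Chi-squared divergence between Bernoulli distributions:
chi^2 = (p-q)^2/q + (p-q)^2/(1-q).
p = 0.9, q = 0.6, p-q = 0.3.
(p-q)^2 = 0.09.
term1 = 0.09/0.6 = 0.15.
term2 = 0.09/0.4 = 0.225.
chi^2 = 0.15 + 0.225 = 0.3750

0.3750


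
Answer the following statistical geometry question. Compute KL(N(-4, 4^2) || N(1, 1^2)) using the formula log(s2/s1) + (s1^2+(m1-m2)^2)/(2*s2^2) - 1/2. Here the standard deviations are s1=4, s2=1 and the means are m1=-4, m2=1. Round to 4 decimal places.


KL divergence between normal distributions:
KL = log(s2/s1) + (s1^2 + (m1-m2)^2)/(2*s2^2) - 1/2.
log(1/4) = -1.386294.
(4^2 + (-4-1)^2)/(2*1^2) = (16 + 25)/2 = 20.5.
KL = -1.386294 + 20.5 - 0.5 = 18.6137

18.6137


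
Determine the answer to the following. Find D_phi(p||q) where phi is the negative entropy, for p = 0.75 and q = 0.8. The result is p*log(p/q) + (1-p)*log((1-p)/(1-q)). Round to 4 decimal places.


Bregman divergence with negative entropy generator:
D = p*log(p/q) + (1-p)*log((1-p)/(1-q)).
p = 0.75, q = 0.8.
p*log(p/q) = 0.75*log(0.75/0.8) = -0.048404.
(1-p)*log((1-p)/(1-q)) = 0.25*log(0.25/0.2) = 0.055786.
D = -0.048404 + 0.055786 = 0.0074

0.0074


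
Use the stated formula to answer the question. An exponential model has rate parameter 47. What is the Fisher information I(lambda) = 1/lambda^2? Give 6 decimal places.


Fisher information for exponential: I(lambda) = 1/lambda^2.
lambda = 47, lambda^2 = 2209.
I = 1/2209 = 0.000453

0.000453


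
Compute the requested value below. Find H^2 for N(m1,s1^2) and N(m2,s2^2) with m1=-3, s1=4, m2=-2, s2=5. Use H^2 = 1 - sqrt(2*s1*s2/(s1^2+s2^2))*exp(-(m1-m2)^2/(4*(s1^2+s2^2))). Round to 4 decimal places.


Squared Hellinger distance for Gaussians:
H^2 = 1 - sqrt(2*s1*s2/(s1^2+s2^2)) * exp(-(m1-m2)^2/(4*(s1^2+s2^2))).
s1^2 = 16, s2^2 = 25, s1^2+s2^2 = 41.
sqrt(2*4*5/(41)) = 0.98773.
(m1-m2)^2 = (-1)^2 = 1.
exp(-1/(4*41)) = exp(-0.006098) = 0.993921.
H^2 = 1 - 0.98773*0.993921 = 0.0183

0.0183


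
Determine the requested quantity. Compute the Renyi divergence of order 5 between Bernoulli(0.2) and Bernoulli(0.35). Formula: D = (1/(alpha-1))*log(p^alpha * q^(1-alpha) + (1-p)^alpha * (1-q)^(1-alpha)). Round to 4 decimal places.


Renyi divergence of order alpha between Bernoulli distributions:
D = (1/(alpha-1))*log(p^alpha * q^(1-alpha) + (1-p)^alpha * (1-q)^(1-alpha)).
alpha = 5, p = 0.2, q = 0.35.
p^alpha * q^(1-alpha) = 0.2^5 * 0.35^-4 = 0.021324.
(1-p)^alpha * (1-q)^(1-alpha) = 0.8^5 * 0.65^-4 = 1.835678.
sum = 0.021324 + 1.835678 = 1.857002.
D = (1/4)*log(1.857002) = 0.1547

0.1547


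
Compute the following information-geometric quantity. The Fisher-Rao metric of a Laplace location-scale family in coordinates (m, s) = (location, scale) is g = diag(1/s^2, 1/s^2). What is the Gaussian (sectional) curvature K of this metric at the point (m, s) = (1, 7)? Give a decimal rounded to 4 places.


The metric has the form g = (A dm^2 + B ds^2)/s^2 with A = 1, B = 1.
Substitute u = sqrt(A/B)*m: g = B*(du^2 + ds^2)/s^2, i.e. B times the
Poincare upper half-plane metric, which has constant Gaussian curvature -1.
Scaling a 2D metric by a constant c divides the Gaussian curvature by c,
so K = -1/B = -1/(1) = -1.0000 everywhere (the point (m, s) = (1, 7) is irrelevant:
the curvature is constant).
The requested Gaussian curvature is K = -1.0000.

-1.0000


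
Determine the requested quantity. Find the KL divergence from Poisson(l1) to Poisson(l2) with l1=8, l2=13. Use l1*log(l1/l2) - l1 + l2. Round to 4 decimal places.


KL divergence for Poisson:
KL = l1*log(l1/l2) - l1 + l2.
l1 = 8, l2 = 13.
log(8/13) = -0.485508.
l1*log(l1/l2) = 8 * -0.485508 = -3.884063.
KL = -3.884063 - 8 + 13 = 1.1159

1.1159


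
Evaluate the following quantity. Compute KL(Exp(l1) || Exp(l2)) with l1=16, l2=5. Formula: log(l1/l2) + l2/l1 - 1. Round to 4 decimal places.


KL divergence for exponential family:
KL = log(l1/l2) + l2/l1 - 1.
log(16/5) = 1.163151.
5/16 = 0.3125.
KL = 1.163151 + 0.3125 - 1 = 0.4757

0.4757


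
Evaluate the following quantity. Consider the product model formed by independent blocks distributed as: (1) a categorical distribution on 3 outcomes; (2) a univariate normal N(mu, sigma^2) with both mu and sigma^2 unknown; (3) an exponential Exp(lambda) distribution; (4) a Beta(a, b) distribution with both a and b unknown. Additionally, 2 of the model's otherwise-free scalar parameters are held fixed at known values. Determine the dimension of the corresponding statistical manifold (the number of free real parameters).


The dimension of a statistical manifold equals the number of free
(independent) real parameters of the model. For a product of independent
blocks the parameter counts add.
- categorical on 3 outcomes (probabilities sum to 1): 3-1 = 2.
- normal (mu, sigma^2): 2.
- exponential (lambda): 1.
- Beta (a, b): 2.
Total = 2 + 2 + 1 + 2 = 7.
2 parameter(s) fixed at known values: 7 - 2 = 5.
Dimension = 5

5


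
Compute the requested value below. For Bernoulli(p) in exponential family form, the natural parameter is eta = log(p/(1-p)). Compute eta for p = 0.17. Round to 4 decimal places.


Natural parameter for Bernoulli: eta = log(p/(1-p)).
p = 0.17, 1-p = 0.83.
p/(1-p) = 0.204819.
eta = log(0.204819) = -1.5856

-1.5856


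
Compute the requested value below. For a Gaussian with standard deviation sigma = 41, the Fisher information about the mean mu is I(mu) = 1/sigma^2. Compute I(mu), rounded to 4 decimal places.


The Fisher information for the mean of a normal distribution is I(mu) = 1/sigma^2.
sigma = 41, so sigma^2 = 1681.
I(mu) = 1/1681 = 0.0006

0.0006


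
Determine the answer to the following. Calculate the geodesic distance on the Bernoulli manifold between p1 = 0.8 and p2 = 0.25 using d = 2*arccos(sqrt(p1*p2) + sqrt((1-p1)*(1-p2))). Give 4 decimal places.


Geodesic distance on Bernoulli manifold:
d(p1,p2) = 2*arccos(sqrt(p1*p2) + sqrt((1-p1)*(1-p2))).
sqrt(p1*p2) = sqrt(0.8*0.25) = 0.447214.
sqrt((1-p1)*(1-p2)) = sqrt(0.2*0.75) = 0.387298.
arg = 0.447214 + 0.387298 = 0.834512.
d = 2*arccos(0.834512) = 1.1671

1.1671


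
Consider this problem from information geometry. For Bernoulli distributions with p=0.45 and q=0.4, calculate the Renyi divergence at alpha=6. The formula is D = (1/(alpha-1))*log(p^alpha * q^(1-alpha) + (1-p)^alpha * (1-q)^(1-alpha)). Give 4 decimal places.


Renyi divergence of order alpha between Bernoulli distributions:
D = (1/(alpha-1))*log(p^alpha * q^(1-alpha) + (1-p)^alpha * (1-q)^(1-alpha)).
alpha = 6, p = 0.45, q = 0.4.
p^alpha * q^(1-alpha) = 0.45^6 * 0.4^-5 = 0.810915.
(1-p)^alpha * (1-q)^(1-alpha) = 0.55^6 * 0.6^-5 = 0.355975.
sum = 0.810915 + 0.355975 = 1.16689.
D = (1/5)*log(1.16689) = 0.0309

0.0309


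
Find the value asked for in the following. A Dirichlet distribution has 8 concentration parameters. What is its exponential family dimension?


Exponential family dimension calculation:
Dirichlet with 8 components has 8 natural parameters.

8


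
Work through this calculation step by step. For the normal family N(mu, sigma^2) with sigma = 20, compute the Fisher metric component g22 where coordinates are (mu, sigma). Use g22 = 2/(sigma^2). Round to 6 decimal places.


For the 2-parameter normal family, the Fisher metric has:
  g11 = 1/sigma^2, g22 = 2/sigma^2.
sigma = 20, sigma^2 = 400.
g22 = 0.005000

0.005000


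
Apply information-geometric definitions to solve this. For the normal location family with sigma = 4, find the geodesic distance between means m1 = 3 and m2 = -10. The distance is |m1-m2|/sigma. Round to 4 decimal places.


On the fixed-variance normal subfamily, geodesic distance = |m1-m2|/sigma.
|3 - -10| = 13.
sigma = 4.
d = 13/4 = 3.2500

3.2500


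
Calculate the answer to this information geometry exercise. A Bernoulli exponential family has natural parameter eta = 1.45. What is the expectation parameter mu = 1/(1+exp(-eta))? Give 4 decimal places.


Dual coordinate (expectation parameter) for Bernoulli:
mu = 1/(1+exp(-eta)).
eta = 1.45.
exp(-eta) = exp(-1.45) = 0.23457.
mu = 1/(1+0.23457) = 0.8100

0.8100


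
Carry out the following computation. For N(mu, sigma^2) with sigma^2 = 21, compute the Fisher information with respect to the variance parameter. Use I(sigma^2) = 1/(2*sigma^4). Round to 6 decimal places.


Fisher information for variance: I(sigma^2) = 1/(2*sigma^4).
sigma^2 = 21, so sigma^4 = 441.
I = 1/(2*441) = 1/882 = 0.001134

0.001134


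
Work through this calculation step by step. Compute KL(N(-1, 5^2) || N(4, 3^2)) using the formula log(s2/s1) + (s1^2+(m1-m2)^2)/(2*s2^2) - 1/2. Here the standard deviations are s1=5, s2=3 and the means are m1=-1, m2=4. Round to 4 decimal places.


KL divergence between normal distributions:
KL = log(s2/s1) + (s1^2 + (m1-m2)^2)/(2*s2^2) - 1/2.
log(3/5) = -0.510826.
(5^2 + (-1-4)^2)/(2*3^2) = (25 + 25)/18 = 2.777778.
KL = -0.510826 + 2.777778 - 0.5 = 1.7670

1.7670


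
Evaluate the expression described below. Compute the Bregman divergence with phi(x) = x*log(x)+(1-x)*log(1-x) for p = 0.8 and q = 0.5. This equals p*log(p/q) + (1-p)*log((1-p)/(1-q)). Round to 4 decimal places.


Bregman divergence with negative entropy generator:
D = p*log(p/q) + (1-p)*log((1-p)/(1-q)).
p = 0.8, q = 0.5.
p*log(p/q) = 0.8*log(0.8/0.5) = 0.376003.
(1-p)*log((1-p)/(1-q)) = 0.2*log(0.2/0.5) = -0.183258.
D = 0.376003 + -0.183258 = 0.1927

0.1927


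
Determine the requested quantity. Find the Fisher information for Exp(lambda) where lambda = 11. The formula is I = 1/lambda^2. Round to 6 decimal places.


Fisher information for exponential: I(lambda) = 1/lambda^2.
lambda = 11, lambda^2 = 121.
I = 1/121 = 0.008264

0.008264


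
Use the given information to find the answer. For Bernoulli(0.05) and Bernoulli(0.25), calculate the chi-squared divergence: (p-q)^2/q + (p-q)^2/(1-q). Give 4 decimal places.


Chi-squared divergence between Bernoulli distributions:
chi^2 = (p-q)^2/q + (p-q)^2/(1-q).
p = 0.05, q = 0.25, p-q = -0.2.
(p-q)^2 = 0.04.
term1 = 0.04/0.25 = 0.16.
term2 = 0.04/0.75 = 0.053333.
chi^2 = 0.16 + 0.053333 = 0.2133

0.2133


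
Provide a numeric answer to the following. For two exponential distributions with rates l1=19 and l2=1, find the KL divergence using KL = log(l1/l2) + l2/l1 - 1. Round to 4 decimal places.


KL divergence for exponential family:
KL = log(l1/l2) + l2/l1 - 1.
log(19/1) = 2.944439.
1/19 = 0.052632.
KL = 2.944439 + 0.052632 - 1 = 1.9971

1.9971


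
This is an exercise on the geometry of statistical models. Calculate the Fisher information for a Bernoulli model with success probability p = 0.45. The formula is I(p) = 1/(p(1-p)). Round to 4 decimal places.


For Bernoulli(p), Fisher information is I(p) = 1/(p*(1-p)).
p = 0.45, 1-p = 0.55.
p*(1-p) = 0.2475.
I(p) = 1/0.2475 = 4.0404

4.0404


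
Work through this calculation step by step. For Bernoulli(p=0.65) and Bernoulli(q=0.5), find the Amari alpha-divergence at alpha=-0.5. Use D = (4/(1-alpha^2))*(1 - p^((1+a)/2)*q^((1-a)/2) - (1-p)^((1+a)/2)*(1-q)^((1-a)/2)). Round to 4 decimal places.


Amari alpha-divergence:
D = (4/(1-alpha^2))*(1 - p^((1+a)/2)*q^((1-a)/2) - (1-p)^((1+a)/2)*(1-q)^((1-a)/2)).
alpha = -0.5, p = 0.65, q = 0.5.
e1 = (1+alpha)/2 = 0.25, e2 = (1-alpha)/2 = 0.75.
t1 = p^e1 * q^e2 = 0.65^0.25 * 0.5^0.75 = 0.533895.
t2 = (1-p)^e1 * (1-q)^e2 = 0.35^0.25 * 0.5^0.75 = 0.457346.
4/(1-alpha^2) = 5.333333.
D = 5.333333*(1 - 0.533895 - 0.457346) = 0.0467

0.0467


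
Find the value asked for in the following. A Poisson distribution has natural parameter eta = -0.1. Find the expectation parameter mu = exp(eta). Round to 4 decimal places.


Expectation parameter for Poisson exponential family:
mu = exp(eta).
eta = -0.1.
mu = exp(-0.1) = 0.9048

0.9048


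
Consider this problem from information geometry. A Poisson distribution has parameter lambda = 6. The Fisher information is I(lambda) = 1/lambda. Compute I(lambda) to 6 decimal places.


Fisher information for Poisson: I(lambda) = 1/lambda.
lambda = 6.
I(lambda) = 1/6 = 0.166667

0.166667


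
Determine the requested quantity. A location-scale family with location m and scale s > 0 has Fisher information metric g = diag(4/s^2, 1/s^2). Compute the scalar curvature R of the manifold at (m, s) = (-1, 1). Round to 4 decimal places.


The metric has the form g = (A dm^2 + B ds^2)/s^2 with A = 4, B = 1.
Substitute u = sqrt(A/B)*m: g = B*(du^2 + ds^2)/s^2, i.e. B times the
Poincare upper half-plane metric, which has constant Gaussian curvature -1.
Scaling a 2D metric by a constant c divides the Gaussian curvature by c,
so K = -1/B = -1/(1) = -1.0000 everywhere (the point (m, s) = (-1, 1) is irrelevant:
the curvature is constant).
Scalar curvature in dimension 2: R = 2K = -2/(1) = -2.0000.

-2.0000


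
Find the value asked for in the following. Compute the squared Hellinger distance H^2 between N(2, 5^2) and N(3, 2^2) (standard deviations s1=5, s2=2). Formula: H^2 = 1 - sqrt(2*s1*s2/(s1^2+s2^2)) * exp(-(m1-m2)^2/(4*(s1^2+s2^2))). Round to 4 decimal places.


Squared Hellinger distance for Gaussians:
H^2 = 1 - sqrt(2*s1*s2/(s1^2+s2^2)) * exp(-(m1-m2)^2/(4*(s1^2+s2^2))).
s1^2 = 25, s2^2 = 4, s1^2+s2^2 = 29.
sqrt(2*5*2/(29)) = 0.830455.
(m1-m2)^2 = (-1)^2 = 1.
exp(-1/(4*29)) = exp(-0.008621) = 0.991416.
H^2 = 1 - 0.830455*0.991416 = 0.1767

0.1767


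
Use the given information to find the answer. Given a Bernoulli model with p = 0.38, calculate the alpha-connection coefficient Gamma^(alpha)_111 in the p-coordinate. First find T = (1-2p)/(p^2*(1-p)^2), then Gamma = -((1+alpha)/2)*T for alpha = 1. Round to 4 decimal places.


Skewness (Amari-Chentsov) tensor: T = (1-2p)/(p^2*(1-p)^2).
p = 0.38, 1-2p = 0.24, p^2 = 0.1444, (1-p)^2 = 0.3844.
T = 0.24/(0.1444 * 0.3844) = 4.323751.
In the p-coordinate, Gamma^(alpha) = Gamma^(0) - (alpha/2)*T with Gamma^(0) = (1/2)*g'(p) = -T/2,
so Gamma^(alpha) = -((1+alpha)/2)*T.
alpha = 1, -(1+alpha)/2 = -1.0.
Gamma = -1.0 * 4.323751 = -4.3238

-4.3238


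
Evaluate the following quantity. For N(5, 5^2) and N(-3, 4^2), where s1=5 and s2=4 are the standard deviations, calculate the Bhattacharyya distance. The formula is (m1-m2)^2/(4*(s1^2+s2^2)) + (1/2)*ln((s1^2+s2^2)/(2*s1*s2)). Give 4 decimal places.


Bhattacharyya distance between two Gaussians:
DB = (m1-m2)^2/(4*(s1^2+s2^2)) + (1/2)*ln((s1^2+s2^2)/(2*s1*s2)).
(m1-m2)^2 = (8)^2 = 64.
s1^2+s2^2 = 25 + 16 = 41.
term1 = 64/164 = 0.390244.
term2 = 0.5*ln(41/40.0) = 0.012346.
DB = 0.390244 + 0.012346 = 0.4026

0.4026


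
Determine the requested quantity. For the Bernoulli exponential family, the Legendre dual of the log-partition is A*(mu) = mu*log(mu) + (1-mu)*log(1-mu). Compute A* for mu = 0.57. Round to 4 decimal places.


Legendre transform for Bernoulli:
A*(mu) = mu*log(mu) + (1-mu)*log(1-mu).
mu = 0.57, 1-mu = 0.43.
mu*log(mu) = 0.57*log(0.57) = -0.320408.
(1-mu)*log(1-mu) = 0.43*log(0.43) = -0.362907.
A* = -0.320408 + -0.362907 = -0.6833

-0.6833


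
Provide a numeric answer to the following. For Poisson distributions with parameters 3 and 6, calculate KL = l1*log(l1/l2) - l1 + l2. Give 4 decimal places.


KL divergence for Poisson:
KL = l1*log(l1/l2) - l1 + l2.
l1 = 3, l2 = 6.
log(3/6) = -0.693147.
l1*log(l1/l2) = 3 * -0.693147 = -2.079442.
KL = -2.079442 - 3 + 6 = 0.9206

0.9206


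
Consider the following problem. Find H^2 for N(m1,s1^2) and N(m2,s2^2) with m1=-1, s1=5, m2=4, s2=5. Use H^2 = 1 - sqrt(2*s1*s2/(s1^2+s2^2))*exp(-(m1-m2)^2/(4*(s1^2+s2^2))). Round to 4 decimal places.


Squared Hellinger distance for Gaussians:
H^2 = 1 - sqrt(2*s1*s2/(s1^2+s2^2)) * exp(-(m1-m2)^2/(4*(s1^2+s2^2))).
s1^2 = 25, s2^2 = 25, s1^2+s2^2 = 50.
sqrt(2*5*5/(50)) = 1.0.
(m1-m2)^2 = (-5)^2 = 25.
exp(-25/(4*50)) = exp(-0.125) = 0.882497.
H^2 = 1 - 1.0*0.882497 = 0.1175

0.1175


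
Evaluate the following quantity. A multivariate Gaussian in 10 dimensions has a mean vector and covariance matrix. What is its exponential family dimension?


Exponential family dimension calculation:
For 10-dim MVN: mean has 10 params, covariance has 10*11/2 = 55 unique entries.
Total dim = 10 + 55 = 65.

65


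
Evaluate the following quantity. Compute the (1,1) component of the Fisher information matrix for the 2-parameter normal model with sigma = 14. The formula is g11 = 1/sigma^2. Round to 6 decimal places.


For the 2-parameter normal family, the Fisher metric has:
  g11 = 1/sigma^2, g22 = 2/sigma^2.
sigma = 14, sigma^2 = 196.
g11 = 0.005102

0.005102


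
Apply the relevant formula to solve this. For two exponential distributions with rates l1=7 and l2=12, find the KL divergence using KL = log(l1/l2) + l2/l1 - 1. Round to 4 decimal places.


KL divergence for exponential family:
KL = log(l1/l2) + l2/l1 - 1.
log(7/12) = -0.538997.
12/7 = 1.714286.
KL = -0.538997 + 1.714286 - 1 = 0.1753

0.1753


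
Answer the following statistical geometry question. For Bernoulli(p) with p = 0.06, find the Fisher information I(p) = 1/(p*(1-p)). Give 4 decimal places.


For Bernoulli(p), Fisher information is I(p) = 1/(p*(1-p)).
p = 0.06, 1-p = 0.94.
p*(1-p) = 0.0564.
I(p) = 1/0.0564 = 17.7305

17.7305


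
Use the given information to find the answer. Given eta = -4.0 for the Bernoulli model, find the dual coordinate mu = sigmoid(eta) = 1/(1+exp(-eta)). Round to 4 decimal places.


Dual coordinate (expectation parameter) for Bernoulli:
mu = 1/(1+exp(-eta)).
eta = -4.0.
exp(-eta) = exp(4.0) = 54.59815.
mu = 1/(1+54.59815) = 0.0180

0.0180


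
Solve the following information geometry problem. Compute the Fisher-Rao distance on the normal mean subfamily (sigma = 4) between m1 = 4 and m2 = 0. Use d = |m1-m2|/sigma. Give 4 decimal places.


On the fixed-variance normal subfamily, geodesic distance = |m1-m2|/sigma.
|4 - 0| = 4.
sigma = 4.
d = 4/4 = 1.0000

1.0000


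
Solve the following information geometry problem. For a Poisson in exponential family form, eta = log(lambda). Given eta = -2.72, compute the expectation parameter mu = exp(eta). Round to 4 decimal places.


Expectation parameter for Poisson exponential family:
mu = exp(eta).
eta = -2.72.
mu = exp(-2.72) = 0.0659

0.0659


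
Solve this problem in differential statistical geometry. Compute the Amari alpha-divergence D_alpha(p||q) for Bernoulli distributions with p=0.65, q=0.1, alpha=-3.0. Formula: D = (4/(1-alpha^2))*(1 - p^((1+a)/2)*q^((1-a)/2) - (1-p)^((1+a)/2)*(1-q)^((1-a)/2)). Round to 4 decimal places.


Amari alpha-divergence:
D = (4/(1-alpha^2))*(1 - p^((1+a)/2)*q^((1-a)/2) - (1-p)^((1+a)/2)*(1-q)^((1-a)/2)).
alpha = -3.0, p = 0.65, q = 0.1.
e1 = (1+alpha)/2 = -1.0, e2 = (1-alpha)/2 = 2.0.
t1 = p^e1 * q^e2 = 0.65^-1.0 * 0.1^2.0 = 0.015385.
t2 = (1-p)^e1 * (1-q)^e2 = 0.35^-1.0 * 0.9^2.0 = 2.314286.
4/(1-alpha^2) = -0.5.
D = -0.5*(1 - 0.015385 - 2.314286) = 0.6648

0.6648


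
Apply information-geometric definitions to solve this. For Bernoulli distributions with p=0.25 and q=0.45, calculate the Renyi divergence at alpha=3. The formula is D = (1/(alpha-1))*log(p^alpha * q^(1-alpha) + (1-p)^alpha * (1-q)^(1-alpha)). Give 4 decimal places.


Renyi divergence of order alpha between Bernoulli distributions:
D = (1/(alpha-1))*log(p^alpha * q^(1-alpha) + (1-p)^alpha * (1-q)^(1-alpha)).
alpha = 3, p = 0.25, q = 0.45.
p^alpha * q^(1-alpha) = 0.25^3 * 0.45^-2 = 0.07716.
(1-p)^alpha * (1-q)^(1-alpha) = 0.75^3 * 0.55^-2 = 1.394628.
sum = 0.07716 + 1.394628 = 1.471789.
D = (1/2)*log(1.471789) = 0.1932

0.1932


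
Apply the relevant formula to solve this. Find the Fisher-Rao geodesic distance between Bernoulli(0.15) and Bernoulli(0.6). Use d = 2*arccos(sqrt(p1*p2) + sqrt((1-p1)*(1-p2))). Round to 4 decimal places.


Geodesic distance on Bernoulli manifold:
d(p1,p2) = 2*arccos(sqrt(p1*p2) + sqrt((1-p1)*(1-p2))).
sqrt(p1*p2) = sqrt(0.15*0.6) = 0.3.
sqrt((1-p1)*(1-p2)) = sqrt(0.85*0.4) = 0.583095.
arg = 0.3 + 0.583095 = 0.883095.
d = 2*arccos(0.883095) = 0.9768

0.9768


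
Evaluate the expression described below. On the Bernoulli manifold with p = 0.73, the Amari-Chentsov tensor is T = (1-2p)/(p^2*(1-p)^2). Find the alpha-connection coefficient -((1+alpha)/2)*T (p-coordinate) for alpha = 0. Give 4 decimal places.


Skewness (Amari-Chentsov) tensor: T = (1-2p)/(p^2*(1-p)^2).
p = 0.73, 1-2p = -0.46, p^2 = 0.5329, (1-p)^2 = 0.0729.
T = -0.46/(0.5329 * 0.0729) = -11.840896.
In the p-coordinate, Gamma^(alpha) = Gamma^(0) - (alpha/2)*T with Gamma^(0) = (1/2)*g'(p) = -T/2,
so Gamma^(alpha) = -((1+alpha)/2)*T.
alpha = 0, -(1+alpha)/2 = -0.5.
Gamma = -0.5 * -11.840896 = 5.9204

5.9204


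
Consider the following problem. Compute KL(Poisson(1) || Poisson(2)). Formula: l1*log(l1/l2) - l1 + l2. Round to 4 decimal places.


KL divergence for Poisson:
KL = l1*log(l1/l2) - l1 + l2.
l1 = 1, l2 = 2.
log(1/2) = -0.693147.
l1*log(l1/l2) = 1 * -0.693147 = -0.693147.
KL = -0.693147 - 1 + 2 = 0.3069

0.3069


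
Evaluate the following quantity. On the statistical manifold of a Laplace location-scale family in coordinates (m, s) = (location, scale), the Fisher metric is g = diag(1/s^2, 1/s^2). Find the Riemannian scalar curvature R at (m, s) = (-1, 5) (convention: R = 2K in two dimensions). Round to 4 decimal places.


The metric has the form g = (A dm^2 + B ds^2)/s^2 with A = 1, B = 1.
Substitute u = sqrt(A/B)*m: g = B*(du^2 + ds^2)/s^2, i.e. B times the
Poincare upper half-plane metric, which has constant Gaussian curvature -1.
Scaling a 2D metric by a constant c divides the Gaussian curvature by c,
so K = -1/B = -1/(1) = -1.0000 everywhere (the point (m, s) = (-1, 5) is irrelevant:
the curvature is constant).
Scalar curvature in dimension 2: R = 2K = -2/(1) = -2.0000.

-2.0000


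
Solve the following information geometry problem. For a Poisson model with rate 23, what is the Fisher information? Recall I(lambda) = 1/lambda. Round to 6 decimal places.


Fisher information for Poisson: I(lambda) = 1/lambda.
lambda = 23.
I(lambda) = 1/23 = 0.043478

0.043478


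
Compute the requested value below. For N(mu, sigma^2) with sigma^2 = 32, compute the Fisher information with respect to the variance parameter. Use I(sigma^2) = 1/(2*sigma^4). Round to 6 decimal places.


Fisher information for variance: I(sigma^2) = 1/(2*sigma^4).
sigma^2 = 32, so sigma^4 = 1024.
I = 1/(2*1024) = 1/2048 = 0.000488

0.000488


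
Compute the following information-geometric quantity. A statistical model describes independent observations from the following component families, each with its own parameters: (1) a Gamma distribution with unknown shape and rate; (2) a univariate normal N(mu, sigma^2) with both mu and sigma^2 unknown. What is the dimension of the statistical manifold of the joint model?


The dimension of a statistical manifold equals the number of free
(independent) real parameters of the model. For a product of independent
blocks the parameter counts add.
- Gamma (shape, rate): 2.
- normal (mu, sigma^2): 2.
Total = 2 + 2 = 4.
Dimension = 4

4


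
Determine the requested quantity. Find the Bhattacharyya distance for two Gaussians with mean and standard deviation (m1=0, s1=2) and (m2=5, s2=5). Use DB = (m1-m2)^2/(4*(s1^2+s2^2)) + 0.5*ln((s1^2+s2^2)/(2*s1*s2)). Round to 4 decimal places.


Bhattacharyya distance between two Gaussians:
DB = (m1-m2)^2/(4*(s1^2+s2^2)) + (1/2)*ln((s1^2+s2^2)/(2*s1*s2)).
(m1-m2)^2 = (-5)^2 = 25.
s1^2+s2^2 = 4 + 25 = 29.
term1 = 25/116 = 0.215517.
term2 = 0.5*ln(29/20.0) = 0.185782.
DB = 0.215517 + 0.185782 = 0.4013

0.4013


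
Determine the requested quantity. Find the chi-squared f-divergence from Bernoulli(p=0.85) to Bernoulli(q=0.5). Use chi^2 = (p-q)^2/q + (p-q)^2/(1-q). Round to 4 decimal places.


Chi-squared divergence between Bernoulli distributions:
chi^2 = (p-q)^2/q + (p-q)^2/(1-q).
p = 0.85, q = 0.5, p-q = 0.35.
(p-q)^2 = 0.1225.
term1 = 0.1225/0.5 = 0.245.
term2 = 0.1225/0.5 = 0.245.
chi^2 = 0.245 + 0.245 = 0.4900

0.4900


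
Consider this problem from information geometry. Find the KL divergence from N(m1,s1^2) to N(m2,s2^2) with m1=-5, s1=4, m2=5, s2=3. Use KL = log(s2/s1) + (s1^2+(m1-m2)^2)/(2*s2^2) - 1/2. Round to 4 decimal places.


KL divergence between normal distributions:
KL = log(s2/s1) + (s1^2 + (m1-m2)^2)/(2*s2^2) - 1/2.
log(3/4) = -0.287682.
(4^2 + (-5-5)^2)/(2*3^2) = (16 + 100)/18 = 6.444444.
KL = -0.287682 + 6.444444 - 0.5 = 5.6568

5.6568


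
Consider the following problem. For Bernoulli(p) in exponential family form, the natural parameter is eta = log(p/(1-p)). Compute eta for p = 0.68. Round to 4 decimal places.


Natural parameter for Bernoulli: eta = log(p/(1-p)).
p = 0.68, 1-p = 0.32.
p/(1-p) = 2.125.
eta = log(2.125) = 0.7538

0.7538


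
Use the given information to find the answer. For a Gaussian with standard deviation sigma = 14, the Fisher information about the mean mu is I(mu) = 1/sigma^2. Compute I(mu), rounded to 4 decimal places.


The Fisher information for the mean of a normal distribution is I(mu) = 1/sigma^2.
sigma = 14, so sigma^2 = 196.
I(mu) = 1/196 = 0.0051

0.0051


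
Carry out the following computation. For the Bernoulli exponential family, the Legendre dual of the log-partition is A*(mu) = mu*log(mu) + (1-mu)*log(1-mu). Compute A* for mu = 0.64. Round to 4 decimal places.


Legendre transform for Bernoulli:
A*(mu) = mu*log(mu) + (1-mu)*log(1-mu).
mu = 0.64, 1-mu = 0.36.
mu*log(mu) = 0.64*log(0.64) = -0.285624.
(1-mu)*log(1-mu) = 0.36*log(0.36) = -0.367794.
A* = -0.285624 + -0.367794 = -0.6534

-0.6534


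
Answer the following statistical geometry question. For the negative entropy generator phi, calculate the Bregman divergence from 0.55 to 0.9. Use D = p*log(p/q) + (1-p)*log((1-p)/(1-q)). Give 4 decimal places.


Bregman divergence with negative entropy generator:
D = p*log(p/q) + (1-p)*log((1-p)/(1-q)).
p = 0.55, q = 0.9.
p*log(p/q) = 0.55*log(0.55/0.9) = -0.270862.
(1-p)*log((1-p)/(1-q)) = 0.45*log(0.45/0.1) = 0.676835.
D = -0.270862 + 0.676835 = 0.4060

0.4060


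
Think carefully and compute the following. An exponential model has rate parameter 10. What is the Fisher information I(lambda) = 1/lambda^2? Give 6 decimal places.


Fisher information for exponential: I(lambda) = 1/lambda^2.
lambda = 10, lambda^2 = 100.
I = 1/100 = 0.010000

0.010000


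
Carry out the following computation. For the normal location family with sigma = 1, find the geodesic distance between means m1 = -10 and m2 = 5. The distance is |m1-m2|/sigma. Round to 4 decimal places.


On the fixed-variance normal subfamily, geodesic distance = |m1-m2|/sigma.
|-10 - 5| = 15.
sigma = 1.
d = 15/1 = 15.0000

15.0000


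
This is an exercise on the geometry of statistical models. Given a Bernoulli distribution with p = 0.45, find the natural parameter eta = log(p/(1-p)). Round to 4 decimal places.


Natural parameter for Bernoulli: eta = log(p/(1-p)).
p = 0.45, 1-p = 0.55.
p/(1-p) = 0.818182.
eta = log(0.818182) = -0.2007

-0.2007


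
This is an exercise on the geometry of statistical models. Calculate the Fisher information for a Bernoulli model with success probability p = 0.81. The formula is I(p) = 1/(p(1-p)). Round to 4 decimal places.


For Bernoulli(p), Fisher information is I(p) = 1/(p*(1-p)).
p = 0.81, 1-p = 0.19.
p*(1-p) = 0.1539.
I(p) = 1/0.1539 = 6.4977

6.4977


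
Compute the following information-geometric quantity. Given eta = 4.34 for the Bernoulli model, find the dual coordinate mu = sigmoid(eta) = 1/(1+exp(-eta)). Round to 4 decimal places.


Dual coordinate (expectation parameter) for Bernoulli:
mu = 1/(1+exp(-eta)).
eta = 4.34.
exp(-eta) = exp(-4.34) = 0.013037.
mu = 1/(1+0.013037) = 0.9871

0.9871


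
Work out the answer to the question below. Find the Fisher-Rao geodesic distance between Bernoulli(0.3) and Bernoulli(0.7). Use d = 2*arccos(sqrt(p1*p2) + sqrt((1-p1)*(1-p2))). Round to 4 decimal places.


Geodesic distance on Bernoulli manifold:
d(p1,p2) = 2*arccos(sqrt(p1*p2) + sqrt((1-p1)*(1-p2))).
sqrt(p1*p2) = sqrt(0.3*0.7) = 0.458258.
sqrt((1-p1)*(1-p2)) = sqrt(0.7*0.3) = 0.458258.
arg = 0.458258 + 0.458258 = 0.916515.
d = 2*arccos(0.916515) = 0.8230

0.8230


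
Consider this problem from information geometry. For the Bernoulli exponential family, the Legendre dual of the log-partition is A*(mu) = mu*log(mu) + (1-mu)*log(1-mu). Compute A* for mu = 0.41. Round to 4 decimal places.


Legendre transform for Bernoulli:
A*(mu) = mu*log(mu) + (1-mu)*log(1-mu).
mu = 0.41, 1-mu = 0.59.
mu*log(mu) = 0.41*log(0.41) = -0.365555.
(1-mu)*log(1-mu) = 0.59*log(0.59) = -0.311303.
A* = -0.365555 + -0.311303 = -0.6769

-0.6769


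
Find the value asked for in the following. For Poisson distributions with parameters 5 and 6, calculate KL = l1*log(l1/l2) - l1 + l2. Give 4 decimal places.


KL divergence for Poisson:
KL = l1*log(l1/l2) - l1 + l2.
l1 = 5, l2 = 6.
log(5/6) = -0.182322.
l1*log(l1/l2) = 5 * -0.182322 = -0.911608.
KL = -0.911608 - 5 + 6 = 0.0884

0.0884


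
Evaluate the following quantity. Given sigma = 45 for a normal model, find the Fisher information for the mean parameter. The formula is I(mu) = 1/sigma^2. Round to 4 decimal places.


The Fisher information for the mean of a normal distribution is I(mu) = 1/sigma^2.
sigma = 45, so sigma^2 = 2025.
I(mu) = 1/2025 = 0.0005

0.0005


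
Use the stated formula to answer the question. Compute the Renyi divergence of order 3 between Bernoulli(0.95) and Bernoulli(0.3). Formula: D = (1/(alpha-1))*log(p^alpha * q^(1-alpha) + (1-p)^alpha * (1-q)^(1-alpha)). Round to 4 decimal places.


Renyi divergence of order alpha between Bernoulli distributions:
D = (1/(alpha-1))*log(p^alpha * q^(1-alpha) + (1-p)^alpha * (1-q)^(1-alpha)).
alpha = 3, p = 0.95, q = 0.3.
p^alpha * q^(1-alpha) = 0.95^3 * 0.3^-2 = 9.526389.
(1-p)^alpha * (1-q)^(1-alpha) = 0.05^3 * 0.7^-2 = 0.000255.
sum = 9.526389 + 0.000255 = 9.526644.
D = (1/2)*log(9.526644) = 1.1270

1.1270


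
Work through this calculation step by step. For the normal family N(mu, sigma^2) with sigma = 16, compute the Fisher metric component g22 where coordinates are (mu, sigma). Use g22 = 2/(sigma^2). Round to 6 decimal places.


For the 2-parameter normal family, the Fisher metric has:
  g11 = 1/sigma^2, g22 = 2/sigma^2.
sigma = 16, sigma^2 = 256.
g22 = 0.007813

0.007813


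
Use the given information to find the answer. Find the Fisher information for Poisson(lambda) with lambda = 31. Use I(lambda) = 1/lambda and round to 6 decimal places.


Fisher information for Poisson: I(lambda) = 1/lambda.
lambda = 31.
I(lambda) = 1/31 = 0.032258

0.032258


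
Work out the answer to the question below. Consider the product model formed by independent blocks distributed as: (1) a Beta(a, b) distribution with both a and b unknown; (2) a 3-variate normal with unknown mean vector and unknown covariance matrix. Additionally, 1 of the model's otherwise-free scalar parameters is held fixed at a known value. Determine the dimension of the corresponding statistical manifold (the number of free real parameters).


The dimension of a statistical manifold equals the number of free
(independent) real parameters of the model. For a product of independent
blocks the parameter counts add.
- Beta (a, b): 2.
- 3-variate normal: 3 (mean) + 3*4/2 = 6 (symmetric covariance) = 9.
Total = 2 + 9 = 11.
1 parameter(s) fixed at known values: 11 - 1 = 10.
Dimension = 10

10


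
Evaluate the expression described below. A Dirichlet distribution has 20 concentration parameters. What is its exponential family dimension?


Exponential family dimension calculation:
Dirichlet with 20 components has 20 natural parameters.

20


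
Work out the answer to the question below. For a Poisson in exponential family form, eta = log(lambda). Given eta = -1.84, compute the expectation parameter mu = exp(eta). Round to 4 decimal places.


Expectation parameter for Poisson exponential family:
mu = exp(eta).
eta = -1.84.
mu = exp(-1.84) = 0.1588

0.1588


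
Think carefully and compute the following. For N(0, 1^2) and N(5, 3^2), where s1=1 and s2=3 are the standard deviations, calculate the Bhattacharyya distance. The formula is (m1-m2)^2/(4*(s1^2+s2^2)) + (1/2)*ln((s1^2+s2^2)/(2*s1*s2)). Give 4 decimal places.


Bhattacharyya distance between two Gaussians:
DB = (m1-m2)^2/(4*(s1^2+s2^2)) + (1/2)*ln((s1^2+s2^2)/(2*s1*s2)).
(m1-m2)^2 = (-5)^2 = 25.
s1^2+s2^2 = 1 + 9 = 10.
term1 = 25/40 = 0.625.
term2 = 0.5*ln(10/6.0) = 0.255413.
DB = 0.625 + 0.255413 = 0.8804

0.8804


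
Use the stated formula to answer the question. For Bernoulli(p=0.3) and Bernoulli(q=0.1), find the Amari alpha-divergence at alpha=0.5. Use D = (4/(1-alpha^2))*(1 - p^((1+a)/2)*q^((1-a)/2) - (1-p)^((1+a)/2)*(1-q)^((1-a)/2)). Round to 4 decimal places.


Amari alpha-divergence:
D = (4/(1-alpha^2))*(1 - p^((1+a)/2)*q^((1-a)/2) - (1-p)^((1+a)/2)*(1-q)^((1-a)/2)).
alpha = 0.5, p = 0.3, q = 0.1.
e1 = (1+alpha)/2 = 0.75, e2 = (1-alpha)/2 = 0.25.
t1 = p^e1 * q^e2 = 0.3^0.75 * 0.1^0.25 = 0.227951.
t2 = (1-p)^e1 * (1-q)^e2 = 0.7^0.75 * 0.9^0.25 = 0.745391.
4/(1-alpha^2) = 5.333333.
D = 5.333333*(1 - 0.227951 - 0.745391) = 0.1422

0.1422


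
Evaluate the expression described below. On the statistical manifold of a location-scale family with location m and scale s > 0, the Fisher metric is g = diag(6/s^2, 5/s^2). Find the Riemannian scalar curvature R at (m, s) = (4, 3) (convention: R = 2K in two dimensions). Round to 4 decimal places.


The metric has the form g = (A dm^2 + B ds^2)/s^2 with A = 6, B = 5.
Substitute u = sqrt(A/B)*m: g = B*(du^2 + ds^2)/s^2, i.e. B times the
Poincare upper half-plane metric, which has constant Gaussian curvature -1.
Scaling a 2D metric by a constant c divides the Gaussian curvature by c,
so K = -1/B = -1/(5) = -0.2000 everywhere (the point (m, s) = (4, 3) is irrelevant:
the curvature is constant).
Scalar curvature in dimension 2: R = 2K = -2/(5) = -0.4000.

-0.4000


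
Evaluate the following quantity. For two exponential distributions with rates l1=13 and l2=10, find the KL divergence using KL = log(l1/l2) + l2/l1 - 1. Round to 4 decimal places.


KL divergence for exponential family:
KL = log(l1/l2) + l2/l1 - 1.
log(13/10) = 0.262364.
10/13 = 0.769231.
KL = 0.262364 + 0.769231 - 1 = 0.0316

0.0316


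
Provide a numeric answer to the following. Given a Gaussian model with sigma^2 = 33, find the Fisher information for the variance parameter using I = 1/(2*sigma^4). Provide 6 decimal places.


Fisher information for variance: I(sigma^2) = 1/(2*sigma^4).
sigma^2 = 33, so sigma^4 = 1089.
I = 1/(2*1089) = 1/2178 = 0.000459

0.000459


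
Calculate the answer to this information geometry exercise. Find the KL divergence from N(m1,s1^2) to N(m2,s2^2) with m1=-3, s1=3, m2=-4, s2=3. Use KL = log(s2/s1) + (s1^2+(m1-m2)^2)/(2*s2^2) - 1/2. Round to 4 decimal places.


KL divergence between normal distributions:
KL = log(s2/s1) + (s1^2 + (m1-m2)^2)/(2*s2^2) - 1/2.
log(3/3) = 0.0.
(3^2 + (-3--4)^2)/(2*3^2) = (9 + 1)/18 = 0.555556.
KL = 0.0 + 0.555556 - 0.5 = 0.0556

0.0556


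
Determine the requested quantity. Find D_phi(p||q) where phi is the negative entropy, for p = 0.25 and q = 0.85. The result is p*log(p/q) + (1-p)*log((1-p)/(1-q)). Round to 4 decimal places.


Bregman divergence with negative entropy generator:
D = p*log(p/q) + (1-p)*log((1-p)/(1-q)).
p = 0.25, q = 0.85.
p*log(p/q) = 0.25*log(0.25/0.85) = -0.305944.
(1-p)*log((1-p)/(1-q)) = 0.75*log(0.75/0.15) = 1.207078.
D = -0.305944 + 1.207078 = 0.9011

0.9011


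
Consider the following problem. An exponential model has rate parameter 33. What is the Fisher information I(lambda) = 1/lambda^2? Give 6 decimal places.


Fisher information for exponential: I(lambda) = 1/lambda^2.
lambda = 33, lambda^2 = 1089.
I = 1/1089 = 0.000918

0.000918


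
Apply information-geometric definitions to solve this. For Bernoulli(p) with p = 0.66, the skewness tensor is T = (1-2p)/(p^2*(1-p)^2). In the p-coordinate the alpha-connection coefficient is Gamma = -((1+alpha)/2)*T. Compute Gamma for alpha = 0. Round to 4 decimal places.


Skewness (Amari-Chentsov) tensor: T = (1-2p)/(p^2*(1-p)^2).
p = 0.66, 1-2p = -0.32, p^2 = 0.4356, (1-p)^2 = 0.1156.
T = -0.32/(0.4356 * 0.1156) = -6.354835.
In the p-coordinate, Gamma^(alpha) = Gamma^(0) - (alpha/2)*T with Gamma^(0) = (1/2)*g'(p) = -T/2,
so Gamma^(alpha) = -((1+alpha)/2)*T.
alpha = 0, -(1+alpha)/2 = -0.5.
Gamma = -0.5 * -6.354835 = 3.1774

3.1774
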